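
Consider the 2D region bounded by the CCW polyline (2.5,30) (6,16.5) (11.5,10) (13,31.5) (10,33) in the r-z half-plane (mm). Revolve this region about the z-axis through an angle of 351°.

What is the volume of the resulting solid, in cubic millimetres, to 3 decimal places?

Volume = 7740.207 mm³

Profile (r,z), 5 vertices: (2.5,30) (6,16.5) (11.5,10) (13,31.5) (10,33)
edge 0: (2.5,30)→(6,16.5)  cross = 2.5·16.5 − 6·30 = -138.7500; (r_i+r_j)·cross = 8.5·-138.7500 = -1179.3750
edge 1: (6,16.5)→(11.5,10)  cross = 6·10 − 11.5·16.5 = -129.7500; (r_i+r_j)·cross = 17.5·-129.7500 = -2270.6250
edge 2: (11.5,10)→(13,31.5)  cross = 11.5·31.5 − 13·10 = 232.2500; (r_i+r_j)·cross = 24.5·232.2500 = 5690.1250
edge 3: (13,31.5)→(10,33)  cross = 13·33 − 10·31.5 = 114.0000; (r_i+r_j)·cross = 23·114.0000 = 2622.0000
edge 4: (10,33)→(2.5,30)  cross = 10·30 − 2.5·33 = 217.5000; (r_i+r_j)·cross = 12.5·217.5000 = 2718.7500
Σcross = 295.2500 → A = |Σcross|/2 = 147.6250 mm²
Σ(r_i+r_j)·cross = 7580.8750 → first moment M = |Σ|/6 = 1263.4792
R_c = M/A = 1263.4792/147.6250 = 8.5587 mm
θ = 351° = 6.126106 rad
V = θ·R_c·A = 6.126106·8.5587·147.6250 = 7740.207 mm³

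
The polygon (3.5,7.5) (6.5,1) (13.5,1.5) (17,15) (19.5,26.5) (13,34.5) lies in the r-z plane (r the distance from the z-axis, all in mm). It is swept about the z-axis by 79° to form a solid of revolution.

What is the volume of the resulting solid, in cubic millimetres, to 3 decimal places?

Profile (r,z), 6 vertices: (3.5,7.5) (6.5,1) (13.5,1.5) (17,15) (19.5,26.5) (13,34.5)
edge 0: (3.5,7.5)→(6.5,1)  cross = 3.5·1 − 6.5·7.5 = -45.2500; (r_i+r_j)·cross = 10·-45.2500 = -452.5000
edge 1: (6.5,1)→(13.5,1.5)  cross = 6.5·1.5 − 13.5·1 = -3.7500; (r_i+r_j)·cross = 20·-3.7500 = -75.0000
edge 2: (13.5,1.5)→(17,15)  cross = 13.5·15 − 17·1.5 = 177.0000; (r_i+r_j)·cross = 30.5·177.0000 = 5398.5000
edge 3: (17,15)→(19.5,26.5)  cross = 17·26.5 − 19.5·15 = 158.0000; (r_i+r_j)·cross = 36.5·158.0000 = 5767.0000
edge 4: (19.5,26.5)→(13,34.5)  cross = 19.5·34.5 − 13·26.5 = 328.2500; (r_i+r_j)·cross = 32.5·328.2500 = 10668.1250
edge 5: (13,34.5)→(3.5,7.5)  cross = 13·7.5 − 3.5·34.5 = -23.2500; (r_i+r_j)·cross = 16.5·-23.2500 = -383.6250
Σcross = 591.0000 → A = |Σcross|/2 = 295.5000 mm²
Σ(r_i+r_j)·cross = 20922.5000 → first moment M = |Σ|/6 = 3487.0833
R_c = M/A = 3487.0833/295.5000 = 11.8006 mm
θ = 79° = 1.378810 rad
V = θ·R_c·A = 1.378810·11.8006·295.5000 = 4808.026 mm³

Volume = 4808.026 mm³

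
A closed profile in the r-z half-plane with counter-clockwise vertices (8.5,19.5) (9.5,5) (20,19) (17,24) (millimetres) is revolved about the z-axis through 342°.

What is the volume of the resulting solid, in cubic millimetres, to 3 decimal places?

Volume = 8819.733 mm³

Profile (r,z), 4 vertices: (8.5,19.5) (9.5,5) (20,19) (17,24)
edge 0: (8.5,19.5)→(9.5,5)  cross = 8.5·5 − 9.5·19.5 = -142.7500; (r_i+r_j)·cross = 18·-142.7500 = -2569.5000
edge 1: (9.5,5)→(20,19)  cross = 9.5·19 − 20·5 = 80.5000; (r_i+r_j)·cross = 29.5·80.5000 = 2374.7500
edge 2: (20,19)→(17,24)  cross = 20·24 − 17·19 = 157.0000; (r_i+r_j)·cross = 37·157.0000 = 5809.0000
edge 3: (17,24)→(8.5,19.5)  cross = 17·19.5 − 8.5·24 = 127.5000; (r_i+r_j)·cross = 25.5·127.5000 = 3251.2500
Σcross = 222.2500 → A = |Σcross|/2 = 111.1250 mm²
Σ(r_i+r_j)·cross = 8865.5000 → first moment M = |Σ|/6 = 1477.5833
R_c = M/A = 1477.5833/111.1250 = 13.2966 mm
θ = 342° = 5.969026 rad
V = θ·R_c·A = 5.969026·13.2966·111.1250 = 8819.733 mm³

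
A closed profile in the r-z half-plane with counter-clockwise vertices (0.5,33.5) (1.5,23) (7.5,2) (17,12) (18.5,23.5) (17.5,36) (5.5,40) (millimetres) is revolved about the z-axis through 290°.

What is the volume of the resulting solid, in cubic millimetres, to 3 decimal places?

Volume = 23428.420 mm³

Profile (r,z), 7 vertices: (0.5,33.5) (1.5,23) (7.5,2) (17,12) (18.5,23.5) (17.5,36) (5.5,40)
edge 0: (0.5,33.5)→(1.5,23)  cross = 0.5·23 − 1.5·33.5 = -38.7500; (r_i+r_j)·cross = 2·-38.7500 = -77.5000
edge 1: (1.5,23)→(7.5,2)  cross = 1.5·2 − 7.5·23 = -169.5000; (r_i+r_j)·cross = 9·-169.5000 = -1525.5000
edge 2: (7.5,2)→(17,12)  cross = 7.5·12 − 17·2 = 56.0000; (r_i+r_j)·cross = 24.5·56.0000 = 1372.0000
edge 3: (17,12)→(18.5,23.5)  cross = 17·23.5 − 18.5·12 = 177.5000; (r_i+r_j)·cross = 35.5·177.5000 = 6301.2500
edge 4: (18.5,23.5)→(17.5,36)  cross = 18.5·36 − 17.5·23.5 = 254.7500; (r_i+r_j)·cross = 36·254.7500 = 9171.0000
edge 5: (17.5,36)→(5.5,40)  cross = 17.5·40 − 5.5·36 = 502.0000; (r_i+r_j)·cross = 23·502.0000 = 11546.0000
edge 6: (5.5,40)→(0.5,33.5)  cross = 5.5·33.5 − 0.5·40 = 164.2500; (r_i+r_j)·cross = 6·164.2500 = 985.5000
Σcross = 946.2500 → A = |Σcross|/2 = 473.1250 mm²
Σ(r_i+r_j)·cross = 27772.7500 → first moment M = |Σ|/6 = 4628.7917
R_c = M/A = 4628.7917/473.1250 = 9.7834 mm
θ = 290° = 5.061455 rad
V = θ·R_c·A = 5.061455·9.7834·473.1250 = 23428.420 mm³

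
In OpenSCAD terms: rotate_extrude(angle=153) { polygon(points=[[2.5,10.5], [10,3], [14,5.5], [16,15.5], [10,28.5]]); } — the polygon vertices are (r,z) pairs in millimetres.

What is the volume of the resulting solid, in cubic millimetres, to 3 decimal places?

Profile (r,z), 5 vertices: (2.5,10.5) (10,3) (14,5.5) (16,15.5) (10,28.5)
edge 0: (2.5,10.5)→(10,3)  cross = 2.5·3 − 10·10.5 = -97.5000; (r_i+r_j)·cross = 12.5·-97.5000 = -1218.7500
edge 1: (10,3)→(14,5.5)  cross = 10·5.5 − 14·3 = 13.0000; (r_i+r_j)·cross = 24·13.0000 = 312.0000
edge 2: (14,5.5)→(16,15.5)  cross = 14·15.5 − 16·5.5 = 129.0000; (r_i+r_j)·cross = 30·129.0000 = 3870.0000
edge 3: (16,15.5)→(10,28.5)  cross = 16·28.5 − 10·15.5 = 301.0000; (r_i+r_j)·cross = 26·301.0000 = 7826.0000
edge 4: (10,28.5)→(2.5,10.5)  cross = 10·10.5 − 2.5·28.5 = 33.7500; (r_i+r_j)·cross = 12.5·33.7500 = 421.8750
Σcross = 379.2500 → A = |Σcross|/2 = 189.6250 mm²
Σ(r_i+r_j)·cross = 11211.1250 → first moment M = |Σ|/6 = 1868.5208
R_c = M/A = 1868.5208/189.6250 = 9.8538 mm
θ = 153° = 2.670354 rad
V = θ·R_c·A = 2.670354·9.8538·189.6250 = 4989.612 mm³

Volume = 4989.612 mm³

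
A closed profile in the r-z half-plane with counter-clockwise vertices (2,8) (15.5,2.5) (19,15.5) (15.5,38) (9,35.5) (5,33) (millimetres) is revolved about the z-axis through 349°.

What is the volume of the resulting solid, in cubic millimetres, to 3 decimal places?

Profile (r,z), 6 vertices: (2,8) (15.5,2.5) (19,15.5) (15.5,38) (9,35.5) (5,33)
edge 0: (2,8)→(15.5,2.5)  cross = 2·2.5 − 15.5·8 = -119.0000; (r_i+r_j)·cross = 17.5·-119.0000 = -2082.5000
edge 1: (15.5,2.5)→(19,15.5)  cross = 15.5·15.5 − 19·2.5 = 192.7500; (r_i+r_j)·cross = 34.5·192.7500 = 6649.8750
edge 2: (19,15.5)→(15.5,38)  cross = 19·38 − 15.5·15.5 = 481.7500; (r_i+r_j)·cross = 34.5·481.7500 = 16620.3750
edge 3: (15.5,38)→(9,35.5)  cross = 15.5·35.5 − 9·38 = 208.2500; (r_i+r_j)·cross = 24.5·208.2500 = 5102.1250
edge 4: (9,35.5)→(5,33)  cross = 9·33 − 5·35.5 = 119.5000; (r_i+r_j)·cross = 14·119.5000 = 1673.0000
edge 5: (5,33)→(2,8)  cross = 5·8 − 2·33 = -26.0000; (r_i+r_j)·cross = 7·-26.0000 = -182.0000
Σcross = 857.2500 → A = |Σcross|/2 = 428.6250 mm²
Σ(r_i+r_j)·cross = 27780.8750 → first moment M = |Σ|/6 = 4630.1458
R_c = M/A = 4630.1458/428.6250 = 10.8023 mm
θ = 349° = 6.091199 rad
V = θ·R_c·A = 6.091199·10.8023·428.6250 = 28203.140 mm³

Volume = 28203.140 mm³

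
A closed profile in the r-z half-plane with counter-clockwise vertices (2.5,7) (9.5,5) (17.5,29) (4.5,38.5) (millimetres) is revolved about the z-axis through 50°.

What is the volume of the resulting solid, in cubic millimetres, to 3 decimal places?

Profile (r,z), 4 vertices: (2.5,7) (9.5,5) (17.5,29) (4.5,38.5)
edge 0: (2.5,7)→(9.5,5)  cross = 2.5·5 − 9.5·7 = -54.0000; (r_i+r_j)·cross = 12·-54.0000 = -648.0000
edge 1: (9.5,5)→(17.5,29)  cross = 9.5·29 − 17.5·5 = 188.0000; (r_i+r_j)·cross = 27·188.0000 = 5076.0000
edge 2: (17.5,29)→(4.5,38.5)  cross = 17.5·38.5 − 4.5·29 = 543.2500; (r_i+r_j)·cross = 22·543.2500 = 11951.5000
edge 3: (4.5,38.5)→(2.5,7)  cross = 4.5·7 − 2.5·38.5 = -64.7500; (r_i+r_j)·cross = 7·-64.7500 = -453.2500
Σcross = 612.5000 → A = |Σcross|/2 = 306.2500 mm²
Σ(r_i+r_j)·cross = 15926.2500 → first moment M = |Σ|/6 = 2654.3750
R_c = M/A = 2654.3750/306.2500 = 8.6673 mm
θ = 50° = 0.872665 rad
V = θ·R_c·A = 0.872665·8.6673·306.2500 = 2316.379 mm³

Volume = 2316.379 mm³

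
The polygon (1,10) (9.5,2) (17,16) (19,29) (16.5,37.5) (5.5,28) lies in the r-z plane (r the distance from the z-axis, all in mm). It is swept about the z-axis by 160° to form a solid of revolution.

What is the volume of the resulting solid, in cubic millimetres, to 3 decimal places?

Volume = 10734.240 mm³

Profile (r,z), 6 vertices: (1,10) (9.5,2) (17,16) (19,29) (16.5,37.5) (5.5,28)
edge 0: (1,10)→(9.5,2)  cross = 1·2 − 9.5·10 = -93.0000; (r_i+r_j)·cross = 10.5·-93.0000 = -976.5000
edge 1: (9.5,2)→(17,16)  cross = 9.5·16 − 17·2 = 118.0000; (r_i+r_j)·cross = 26.5·118.0000 = 3127.0000
edge 2: (17,16)→(19,29)  cross = 17·29 − 19·16 = 189.0000; (r_i+r_j)·cross = 36·189.0000 = 6804.0000
edge 3: (19,29)→(16.5,37.5)  cross = 19·37.5 − 16.5·29 = 234.0000; (r_i+r_j)·cross = 35.5·234.0000 = 8307.0000
edge 4: (16.5,37.5)→(5.5,28)  cross = 16.5·28 − 5.5·37.5 = 255.7500; (r_i+r_j)·cross = 22·255.7500 = 5626.5000
edge 5: (5.5,28)→(1,10)  cross = 5.5·10 − 1·28 = 27.0000; (r_i+r_j)·cross = 6.5·27.0000 = 175.5000
Σcross = 730.7500 → A = |Σcross|/2 = 365.3750 mm²
Σ(r_i+r_j)·cross = 23063.5000 → first moment M = |Σ|/6 = 3843.9167
R_c = M/A = 3843.9167/365.3750 = 10.5205 mm
θ = 160° = 2.792527 rad
V = θ·R_c·A = 2.792527·10.5205·365.3750 = 10734.240 mm³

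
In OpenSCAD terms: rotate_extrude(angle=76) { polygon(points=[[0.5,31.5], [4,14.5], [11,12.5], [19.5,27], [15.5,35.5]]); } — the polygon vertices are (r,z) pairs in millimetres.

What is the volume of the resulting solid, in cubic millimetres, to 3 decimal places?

Profile (r,z), 5 vertices: (0.5,31.5) (4,14.5) (11,12.5) (19.5,27) (15.5,35.5)
edge 0: (0.5,31.5)→(4,14.5)  cross = 0.5·14.5 − 4·31.5 = -118.7500; (r_i+r_j)·cross = 4.5·-118.7500 = -534.3750
edge 1: (4,14.5)→(11,12.5)  cross = 4·12.5 − 11·14.5 = -109.5000; (r_i+r_j)·cross = 15·-109.5000 = -1642.5000
edge 2: (11,12.5)→(19.5,27)  cross = 11·27 − 19.5·12.5 = 53.2500; (r_i+r_j)·cross = 30.5·53.2500 = 1624.1250
edge 3: (19.5,27)→(15.5,35.5)  cross = 19.5·35.5 − 15.5·27 = 273.7500; (r_i+r_j)·cross = 35·273.7500 = 9581.2500
edge 4: (15.5,35.5)→(0.5,31.5)  cross = 15.5·31.5 − 0.5·35.5 = 470.5000; (r_i+r_j)·cross = 16·470.5000 = 7528.0000
Σcross = 569.2500 → A = |Σcross|/2 = 284.6250 mm²
Σ(r_i+r_j)·cross = 16556.5000 → first moment M = |Σ|/6 = 2759.4167
R_c = M/A = 2759.4167/284.6250 = 9.6949 mm
θ = 76° = 1.326450 rad
V = θ·R_c·A = 1.326450·9.6949·284.6250 = 3660.229 mm³

Volume = 3660.229 mm³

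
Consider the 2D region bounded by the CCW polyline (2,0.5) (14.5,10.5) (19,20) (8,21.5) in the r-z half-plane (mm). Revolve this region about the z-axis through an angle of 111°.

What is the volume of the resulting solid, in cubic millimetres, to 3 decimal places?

Volume = 3092.642 mm³

Profile (r,z), 4 vertices: (2,0.5) (14.5,10.5) (19,20) (8,21.5)
edge 0: (2,0.5)→(14.5,10.5)  cross = 2·10.5 − 14.5·0.5 = 13.7500; (r_i+r_j)·cross = 16.5·13.7500 = 226.8750
edge 1: (14.5,10.5)→(19,20)  cross = 14.5·20 − 19·10.5 = 90.5000; (r_i+r_j)·cross = 33.5·90.5000 = 3031.7500
edge 2: (19,20)→(8,21.5)  cross = 19·21.5 − 8·20 = 248.5000; (r_i+r_j)·cross = 27·248.5000 = 6709.5000
edge 3: (8,21.5)→(2,0.5)  cross = 8·0.5 − 2·21.5 = -39.0000; (r_i+r_j)·cross = 10·-39.0000 = -390.0000
Σcross = 313.7500 → A = |Σcross|/2 = 156.8750 mm²
Σ(r_i+r_j)·cross = 9578.1250 → first moment M = |Σ|/6 = 1596.3542
R_c = M/A = 1596.3542/156.8750 = 10.1760 mm
θ = 111° = 1.937315 rad
V = θ·R_c·A = 1.937315·10.1760·156.8750 = 3092.642 mm³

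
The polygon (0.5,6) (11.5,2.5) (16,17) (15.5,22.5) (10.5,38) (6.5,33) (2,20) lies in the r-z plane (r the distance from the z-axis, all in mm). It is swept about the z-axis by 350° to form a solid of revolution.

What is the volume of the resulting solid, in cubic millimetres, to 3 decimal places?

Profile (r,z), 7 vertices: (0.5,6) (11.5,2.5) (16,17) (15.5,22.5) (10.5,38) (6.5,33) (2,20)
edge 0: (0.5,6)→(11.5,2.5)  cross = 0.5·2.5 − 11.5·6 = -67.7500; (r_i+r_j)·cross = 12·-67.7500 = -813.0000
edge 1: (11.5,2.5)→(16,17)  cross = 11.5·17 − 16·2.5 = 155.5000; (r_i+r_j)·cross = 27.5·155.5000 = 4276.2500
edge 2: (16,17)→(15.5,22.5)  cross = 16·22.5 − 15.5·17 = 96.5000; (r_i+r_j)·cross = 31.5·96.5000 = 3039.7500
edge 3: (15.5,22.5)→(10.5,38)  cross = 15.5·38 − 10.5·22.5 = 352.7500; (r_i+r_j)·cross = 26·352.7500 = 9171.5000
edge 4: (10.5,38)→(6.5,33)  cross = 10.5·33 − 6.5·38 = 99.5000; (r_i+r_j)·cross = 17·99.5000 = 1691.5000
edge 5: (6.5,33)→(2,20)  cross = 6.5·20 − 2·33 = 64.0000; (r_i+r_j)·cross = 8.5·64.0000 = 544.0000
edge 6: (2,20)→(0.5,6)  cross = 2·6 − 0.5·20 = 2.0000; (r_i+r_j)·cross = 2.5·2.0000 = 5.0000
Σcross = 702.5000 → A = |Σcross|/2 = 351.2500 mm²
Σ(r_i+r_j)·cross = 17915.0000 → first moment M = |Σ|/6 = 2985.8333
R_c = M/A = 2985.8333/351.2500 = 8.5006 mm
θ = 350° = 6.108652 rad
V = θ·R_c·A = 6.108652·8.5006·351.2500 = 18239.418 mm³

Volume = 18239.418 mm³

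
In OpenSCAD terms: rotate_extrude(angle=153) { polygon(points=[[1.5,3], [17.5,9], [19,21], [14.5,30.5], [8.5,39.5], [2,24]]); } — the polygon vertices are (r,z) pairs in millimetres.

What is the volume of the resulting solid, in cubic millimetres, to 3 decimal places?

Volume = 10708.897 mm³

Profile (r,z), 6 vertices: (1.5,3) (17.5,9) (19,21) (14.5,30.5) (8.5,39.5) (2,24)
edge 0: (1.5,3)→(17.5,9)  cross = 1.5·9 − 17.5·3 = -39.0000; (r_i+r_j)·cross = 19·-39.0000 = -741.0000
edge 1: (17.5,9)→(19,21)  cross = 17.5·21 − 19·9 = 196.5000; (r_i+r_j)·cross = 36.5·196.5000 = 7172.2500
edge 2: (19,21)→(14.5,30.5)  cross = 19·30.5 − 14.5·21 = 275.0000; (r_i+r_j)·cross = 33.5·275.0000 = 9212.5000
edge 3: (14.5,30.5)→(8.5,39.5)  cross = 14.5·39.5 − 8.5·30.5 = 313.5000; (r_i+r_j)·cross = 23·313.5000 = 7210.5000
edge 4: (8.5,39.5)→(2,24)  cross = 8.5·24 − 2·39.5 = 125.0000; (r_i+r_j)·cross = 10.5·125.0000 = 1312.5000
edge 5: (2,24)→(1.5,3)  cross = 2·3 − 1.5·24 = -30.0000; (r_i+r_j)·cross = 3.5·-30.0000 = -105.0000
Σcross = 841.0000 → A = |Σcross|/2 = 420.5000 mm²
Σ(r_i+r_j)·cross = 24061.7500 → first moment M = |Σ|/6 = 4010.2917
R_c = M/A = 4010.2917/420.5000 = 9.5370 mm
θ = 153° = 2.670354 rad
V = θ·R_c·A = 2.670354·9.5370·420.5000 = 10708.897 mm³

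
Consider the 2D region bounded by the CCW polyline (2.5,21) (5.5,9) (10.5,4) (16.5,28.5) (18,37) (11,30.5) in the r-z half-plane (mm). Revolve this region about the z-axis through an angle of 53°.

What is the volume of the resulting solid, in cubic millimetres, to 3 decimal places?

Volume = 2152.937 mm³

Profile (r,z), 6 vertices: (2.5,21) (5.5,9) (10.5,4) (16.5,28.5) (18,37) (11,30.5)
edge 0: (2.5,21)→(5.5,9)  cross = 2.5·9 − 5.5·21 = -93.0000; (r_i+r_j)·cross = 8·-93.0000 = -744.0000
edge 1: (5.5,9)→(10.5,4)  cross = 5.5·4 − 10.5·9 = -72.5000; (r_i+r_j)·cross = 16·-72.5000 = -1160.0000
edge 2: (10.5,4)→(16.5,28.5)  cross = 10.5·28.5 − 16.5·4 = 233.2500; (r_i+r_j)·cross = 27·233.2500 = 6297.7500
edge 3: (16.5,28.5)→(18,37)  cross = 16.5·37 − 18·28.5 = 97.5000; (r_i+r_j)·cross = 34.5·97.5000 = 3363.7500
edge 4: (18,37)→(11,30.5)  cross = 18·30.5 − 11·37 = 142.0000; (r_i+r_j)·cross = 29·142.0000 = 4118.0000
edge 5: (11,30.5)→(2.5,21)  cross = 11·21 − 2.5·30.5 = 154.7500; (r_i+r_j)·cross = 13.5·154.7500 = 2089.1250
Σcross = 462.0000 → A = |Σcross|/2 = 231.0000 mm²
Σ(r_i+r_j)·cross = 13964.6250 → first moment M = |Σ|/6 = 2327.4375
R_c = M/A = 2327.4375/231.0000 = 10.0755 mm
θ = 53° = 0.925025 rad
V = θ·R_c·A = 0.925025·10.0755·231.0000 = 2152.937 mm³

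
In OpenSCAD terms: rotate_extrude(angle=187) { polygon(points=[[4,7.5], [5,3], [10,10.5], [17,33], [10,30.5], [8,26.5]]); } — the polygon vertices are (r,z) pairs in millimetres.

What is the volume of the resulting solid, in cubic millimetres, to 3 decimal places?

Volume = 4957.660 mm³

Profile (r,z), 6 vertices: (4,7.5) (5,3) (10,10.5) (17,33) (10,30.5) (8,26.5)
edge 0: (4,7.5)→(5,3)  cross = 4·3 − 5·7.5 = -25.5000; (r_i+r_j)·cross = 9·-25.5000 = -229.5000
edge 1: (5,3)→(10,10.5)  cross = 5·10.5 − 10·3 = 22.5000; (r_i+r_j)·cross = 15·22.5000 = 337.5000
edge 2: (10,10.5)→(17,33)  cross = 10·33 − 17·10.5 = 151.5000; (r_i+r_j)·cross = 27·151.5000 = 4090.5000
edge 3: (17,33)→(10,30.5)  cross = 17·30.5 − 10·33 = 188.5000; (r_i+r_j)·cross = 27·188.5000 = 5089.5000
edge 4: (10,30.5)→(8,26.5)  cross = 10·26.5 − 8·30.5 = 21.0000; (r_i+r_j)·cross = 18·21.0000 = 378.0000
edge 5: (8,26.5)→(4,7.5)  cross = 8·7.5 − 4·26.5 = -46.0000; (r_i+r_j)·cross = 12·-46.0000 = -552.0000
Σcross = 312.0000 → A = |Σcross|/2 = 156.0000 mm²
Σ(r_i+r_j)·cross = 9114.0000 → first moment M = |Σ|/6 = 1519.0000
R_c = M/A = 1519.0000/156.0000 = 9.7372 mm
θ = 187° = 3.263766 rad
V = θ·R_c·A = 3.263766·9.7372·156.0000 = 4957.660 mm³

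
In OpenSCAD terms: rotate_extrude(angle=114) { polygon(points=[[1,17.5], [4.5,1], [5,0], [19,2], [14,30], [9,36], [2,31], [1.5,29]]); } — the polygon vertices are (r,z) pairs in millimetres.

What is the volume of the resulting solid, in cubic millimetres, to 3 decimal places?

Volume = 8404.140 mm³

Profile (r,z), 8 vertices: (1,17.5) (4.5,1) (5,0) (19,2) (14,30) (9,36) (2,31) (1.5,29)
edge 0: (1,17.5)→(4.5,1)  cross = 1·1 − 4.5·17.5 = -77.7500; (r_i+r_j)·cross = 5.5·-77.7500 = -427.6250
edge 1: (4.5,1)→(5,0)  cross = 4.5·0 − 5·1 = -5.0000; (r_i+r_j)·cross = 9.5·-5.0000 = -47.5000
edge 2: (5,0)→(19,2)  cross = 5·2 − 19·0 = 10.0000; (r_i+r_j)·cross = 24·10.0000 = 240.0000
edge 3: (19,2)→(14,30)  cross = 19·30 − 14·2 = 542.0000; (r_i+r_j)·cross = 33·542.0000 = 17886.0000
edge 4: (14,30)→(9,36)  cross = 14·36 − 9·30 = 234.0000; (r_i+r_j)·cross = 23·234.0000 = 5382.0000
edge 5: (9,36)→(2,31)  cross = 9·31 − 2·36 = 207.0000; (r_i+r_j)·cross = 11·207.0000 = 2277.0000
edge 6: (2,31)→(1.5,29)  cross = 2·29 − 1.5·31 = 11.5000; (r_i+r_j)·cross = 3.5·11.5000 = 40.2500
edge 7: (1.5,29)→(1,17.5)  cross = 1.5·17.5 − 1·29 = -2.7500; (r_i+r_j)·cross = 2.5·-2.7500 = -6.8750
Σcross = 919.0000 → A = |Σcross|/2 = 459.5000 mm²
Σ(r_i+r_j)·cross = 25343.2500 → first moment M = |Σ|/6 = 4223.8750
R_c = M/A = 4223.8750/459.5000 = 9.1923 mm
θ = 114° = 1.989675 rad
V = θ·R_c·A = 1.989675·9.1923·459.5000 = 8404.140 mm³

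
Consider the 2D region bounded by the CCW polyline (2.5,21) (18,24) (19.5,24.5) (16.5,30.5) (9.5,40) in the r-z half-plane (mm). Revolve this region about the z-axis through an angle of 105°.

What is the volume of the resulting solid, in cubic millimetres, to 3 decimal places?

Volume = 3099.225 mm³

Profile (r,z), 5 vertices: (2.5,21) (18,24) (19.5,24.5) (16.5,30.5) (9.5,40)
edge 0: (2.5,21)→(18,24)  cross = 2.5·24 − 18·21 = -318.0000; (r_i+r_j)·cross = 20.5·-318.0000 = -6519.0000
edge 1: (18,24)→(19.5,24.5)  cross = 18·24.5 − 19.5·24 = -27.0000; (r_i+r_j)·cross = 37.5·-27.0000 = -1012.5000
edge 2: (19.5,24.5)→(16.5,30.5)  cross = 19.5·30.5 − 16.5·24.5 = 190.5000; (r_i+r_j)·cross = 36·190.5000 = 6858.0000
edge 3: (16.5,30.5)→(9.5,40)  cross = 16.5·40 − 9.5·30.5 = 370.2500; (r_i+r_j)·cross = 26·370.2500 = 9626.5000
edge 4: (9.5,40)→(2.5,21)  cross = 9.5·21 − 2.5·40 = 99.5000; (r_i+r_j)·cross = 12·99.5000 = 1194.0000
Σcross = 315.2500 → A = |Σcross|/2 = 157.6250 mm²
Σ(r_i+r_j)·cross = 10147.0000 → first moment M = |Σ|/6 = 1691.1667
R_c = M/A = 1691.1667/157.6250 = 10.7291 mm
θ = 105° = 1.832596 rad
V = θ·R_c·A = 1.832596·10.7291·157.6250 = 3099.225 mm³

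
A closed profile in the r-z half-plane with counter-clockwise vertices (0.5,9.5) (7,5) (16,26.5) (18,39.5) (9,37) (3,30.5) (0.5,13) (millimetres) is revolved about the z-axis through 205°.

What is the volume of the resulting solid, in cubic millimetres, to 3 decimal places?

Volume = 10521.112 mm³

Profile (r,z), 7 vertices: (0.5,9.5) (7,5) (16,26.5) (18,39.5) (9,37) (3,30.5) (0.5,13)
edge 0: (0.5,9.5)→(7,5)  cross = 0.5·5 − 7·9.5 = -64.0000; (r_i+r_j)·cross = 7.5·-64.0000 = -480.0000
edge 1: (7,5)→(16,26.5)  cross = 7·26.5 − 16·5 = 105.5000; (r_i+r_j)·cross = 23·105.5000 = 2426.5000
edge 2: (16,26.5)→(18,39.5)  cross = 16·39.5 − 18·26.5 = 155.0000; (r_i+r_j)·cross = 34·155.0000 = 5270.0000
edge 3: (18,39.5)→(9,37)  cross = 18·37 − 9·39.5 = 310.5000; (r_i+r_j)·cross = 27·310.5000 = 8383.5000
edge 4: (9,37)→(3,30.5)  cross = 9·30.5 − 3·37 = 163.5000; (r_i+r_j)·cross = 12·163.5000 = 1962.0000
edge 5: (3,30.5)→(0.5,13)  cross = 3·13 − 0.5·30.5 = 23.7500; (r_i+r_j)·cross = 3.5·23.7500 = 83.1250
edge 6: (0.5,13)→(0.5,9.5)  cross = 0.5·9.5 − 0.5·13 = -1.7500; (r_i+r_j)·cross = 1·-1.7500 = -1.7500
Σcross = 692.5000 → A = |Σcross|/2 = 346.2500 mm²
Σ(r_i+r_j)·cross = 17643.3750 → first moment M = |Σ|/6 = 2940.5625
R_c = M/A = 2940.5625/346.2500 = 8.4926 mm
θ = 205° = 3.577925 rad
V = θ·R_c·A = 3.577925·8.4926·346.2500 = 10521.112 mm³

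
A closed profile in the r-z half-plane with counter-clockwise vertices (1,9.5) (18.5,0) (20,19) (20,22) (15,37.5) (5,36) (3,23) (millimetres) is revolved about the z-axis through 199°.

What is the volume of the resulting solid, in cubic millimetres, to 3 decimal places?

Volume = 19874.621 mm³

Profile (r,z), 7 vertices: (1,9.5) (18.5,0) (20,19) (20,22) (15,37.5) (5,36) (3,23)
edge 0: (1,9.5)→(18.5,0)  cross = 1·0 − 18.5·9.5 = -175.7500; (r_i+r_j)·cross = 19.5·-175.7500 = -3427.1250
edge 1: (18.5,0)→(20,19)  cross = 18.5·19 − 20·0 = 351.5000; (r_i+r_j)·cross = 38.5·351.5000 = 13532.7500
edge 2: (20,19)→(20,22)  cross = 20·22 − 20·19 = 60.0000; (r_i+r_j)·cross = 40·60.0000 = 2400.0000
edge 3: (20,22)→(15,37.5)  cross = 20·37.5 − 15·22 = 420.0000; (r_i+r_j)·cross = 35·420.0000 = 14700.0000
edge 4: (15,37.5)→(5,36)  cross = 15·36 − 5·37.5 = 352.5000; (r_i+r_j)·cross = 20·352.5000 = 7050.0000
edge 5: (5,36)→(3,23)  cross = 5·23 − 3·36 = 7.0000; (r_i+r_j)·cross = 8·7.0000 = 56.0000
edge 6: (3,23)→(1,9.5)  cross = 3·9.5 − 1·23 = 5.5000; (r_i+r_j)·cross = 4·5.5000 = 22.0000
Σcross = 1020.7500 → A = |Σcross|/2 = 510.3750 mm²
Σ(r_i+r_j)·cross = 34333.6250 → first moment M = |Σ|/6 = 5722.2708
R_c = M/A = 5722.2708/510.3750 = 11.2119 mm
θ = 199° = 3.473205 rad
V = θ·R_c·A = 3.473205·11.2119·510.3750 = 19874.621 mm³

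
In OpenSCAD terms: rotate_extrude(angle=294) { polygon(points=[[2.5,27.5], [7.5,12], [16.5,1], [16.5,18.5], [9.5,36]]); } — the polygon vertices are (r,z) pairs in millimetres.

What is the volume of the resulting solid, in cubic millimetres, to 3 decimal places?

Profile (r,z), 5 vertices: (2.5,27.5) (7.5,12) (16.5,1) (16.5,18.5) (9.5,36)
edge 0: (2.5,27.5)→(7.5,12)  cross = 2.5·12 − 7.5·27.5 = -176.2500; (r_i+r_j)·cross = 10·-176.2500 = -1762.5000
edge 1: (7.5,12)→(16.5,1)  cross = 7.5·1 − 16.5·12 = -190.5000; (r_i+r_j)·cross = 24·-190.5000 = -4572.0000
edge 2: (16.5,1)→(16.5,18.5)  cross = 16.5·18.5 − 16.5·1 = 288.7500; (r_i+r_j)·cross = 33·288.7500 = 9528.7500
edge 3: (16.5,18.5)→(9.5,36)  cross = 16.5·36 − 9.5·18.5 = 418.2500; (r_i+r_j)·cross = 26·418.2500 = 10874.5000
edge 4: (9.5,36)→(2.5,27.5)  cross = 9.5·27.5 − 2.5·36 = 171.2500; (r_i+r_j)·cross = 12·171.2500 = 2055.0000
Σcross = 511.5000 → A = |Σcross|/2 = 255.7500 mm²
Σ(r_i+r_j)·cross = 16123.7500 → first moment M = |Σ|/6 = 2687.2917
R_c = M/A = 2687.2917/255.7500 = 10.5075 mm
θ = 294° = 5.131268 rad
V = θ·R_c·A = 5.131268·10.5075·255.7500 = 13789.214 mm³

Volume = 13789.214 mm³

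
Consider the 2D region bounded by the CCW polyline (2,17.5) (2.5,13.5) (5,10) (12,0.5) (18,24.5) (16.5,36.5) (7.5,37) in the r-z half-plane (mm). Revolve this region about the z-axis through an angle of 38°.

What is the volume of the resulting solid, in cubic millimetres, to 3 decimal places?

Profile (r,z), 7 vertices: (2,17.5) (2.5,13.5) (5,10) (12,0.5) (18,24.5) (16.5,36.5) (7.5,37)
edge 0: (2,17.5)→(2.5,13.5)  cross = 2·13.5 − 2.5·17.5 = -16.7500; (r_i+r_j)·cross = 4.5·-16.7500 = -75.3750
edge 1: (2.5,13.5)→(5,10)  cross = 2.5·10 − 5·13.5 = -42.5000; (r_i+r_j)·cross = 7.5·-42.5000 = -318.7500
edge 2: (5,10)→(12,0.5)  cross = 5·0.5 − 12·10 = -117.5000; (r_i+r_j)·cross = 17·-117.5000 = -1997.5000
edge 3: (12,0.5)→(18,24.5)  cross = 12·24.5 − 18·0.5 = 285.0000; (r_i+r_j)·cross = 30·285.0000 = 8550.0000
edge 4: (18,24.5)→(16.5,36.5)  cross = 18·36.5 − 16.5·24.5 = 252.7500; (r_i+r_j)·cross = 34.5·252.7500 = 8719.8750
edge 5: (16.5,36.5)→(7.5,37)  cross = 16.5·37 − 7.5·36.5 = 336.7500; (r_i+r_j)·cross = 24·336.7500 = 8082.0000
edge 6: (7.5,37)→(2,17.5)  cross = 7.5·17.5 − 2·37 = 57.2500; (r_i+r_j)·cross = 9.5·57.2500 = 543.8750
Σcross = 755.0000 → A = |Σcross|/2 = 377.5000 mm²
Σ(r_i+r_j)·cross = 23504.1250 → first moment M = |Σ|/6 = 3917.3542
R_c = M/A = 3917.3542/377.5000 = 10.3771 mm
θ = 38° = 0.663225 rad
V = θ·R_c·A = 0.663225·10.3771·377.5000 = 2598.088 mm³

Volume = 2598.088 mm³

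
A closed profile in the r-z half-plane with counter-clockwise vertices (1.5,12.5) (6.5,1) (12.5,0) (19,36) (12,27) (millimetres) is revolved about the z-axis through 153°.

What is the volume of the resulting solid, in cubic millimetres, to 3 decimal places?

Volume = 7694.513 mm³

Profile (r,z), 5 vertices: (1.5,12.5) (6.5,1) (12.5,0) (19,36) (12,27)
edge 0: (1.5,12.5)→(6.5,1)  cross = 1.5·1 − 6.5·12.5 = -79.7500; (r_i+r_j)·cross = 8·-79.7500 = -638.0000
edge 1: (6.5,1)→(12.5,0)  cross = 6.5·0 − 12.5·1 = -12.5000; (r_i+r_j)·cross = 19·-12.5000 = -237.5000
edge 2: (12.5,0)→(19,36)  cross = 12.5·36 − 19·0 = 450.0000; (r_i+r_j)·cross = 31.5·450.0000 = 14175.0000
edge 3: (19,36)→(12,27)  cross = 19·27 − 12·36 = 81.0000; (r_i+r_j)·cross = 31·81.0000 = 2511.0000
edge 4: (12,27)→(1.5,12.5)  cross = 12·12.5 − 1.5·27 = 109.5000; (r_i+r_j)·cross = 13.5·109.5000 = 1478.2500
Σcross = 548.2500 → A = |Σcross|/2 = 274.1250 mm²
Σ(r_i+r_j)·cross = 17288.7500 → first moment M = |Σ|/6 = 2881.4583
R_c = M/A = 2881.4583/274.1250 = 10.5115 mm
θ = 153° = 2.670354 rad
V = θ·R_c·A = 2.670354·10.5115·274.1250 = 7694.513 mm³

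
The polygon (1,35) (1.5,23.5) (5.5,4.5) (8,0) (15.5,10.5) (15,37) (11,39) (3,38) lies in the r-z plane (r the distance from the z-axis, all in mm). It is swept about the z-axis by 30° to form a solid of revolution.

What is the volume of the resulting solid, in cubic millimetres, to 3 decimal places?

Profile (r,z), 8 vertices: (1,35) (1.5,23.5) (5.5,4.5) (8,0) (15.5,10.5) (15,37) (11,39) (3,38)
edge 0: (1,35)→(1.5,23.5)  cross = 1·23.5 − 1.5·35 = -29.0000; (r_i+r_j)·cross = 2.5·-29.0000 = -72.5000
edge 1: (1.5,23.5)→(5.5,4.5)  cross = 1.5·4.5 − 5.5·23.5 = -122.5000; (r_i+r_j)·cross = 7·-122.5000 = -857.5000
edge 2: (5.5,4.5)→(8,0)  cross = 5.5·0 − 8·4.5 = -36.0000; (r_i+r_j)·cross = 13.5·-36.0000 = -486.0000
edge 3: (8,0)→(15.5,10.5)  cross = 8·10.5 − 15.5·0 = 84.0000; (r_i+r_j)·cross = 23.5·84.0000 = 1974.0000
edge 4: (15.5,10.5)→(15,37)  cross = 15.5·37 − 15·10.5 = 416.0000; (r_i+r_j)·cross = 30.5·416.0000 = 12688.0000
edge 5: (15,37)→(11,39)  cross = 15·39 − 11·37 = 178.0000; (r_i+r_j)·cross = 26·178.0000 = 4628.0000
edge 6: (11,39)→(3,38)  cross = 11·38 − 3·39 = 301.0000; (r_i+r_j)·cross = 14·301.0000 = 4214.0000
edge 7: (3,38)→(1,35)  cross = 3·35 − 1·38 = 67.0000; (r_i+r_j)·cross = 4·67.0000 = 268.0000
Σcross = 858.5000 → A = |Σcross|/2 = 429.2500 mm²
Σ(r_i+r_j)·cross = 22356.0000 → first moment M = |Σ|/6 = 3726.0000
R_c = M/A = 3726.0000/429.2500 = 8.6803 mm
θ = 30° = 0.523599 rad
V = θ·R_c·A = 0.523599·8.6803·429.2500 = 1950.929 mm³

Volume = 1950.929 mm³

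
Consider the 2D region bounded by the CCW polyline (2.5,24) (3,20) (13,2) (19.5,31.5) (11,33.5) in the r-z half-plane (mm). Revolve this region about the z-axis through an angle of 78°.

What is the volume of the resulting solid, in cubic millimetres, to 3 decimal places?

Profile (r,z), 5 vertices: (2.5,24) (3,20) (13,2) (19.5,31.5) (11,33.5)
edge 0: (2.5,24)→(3,20)  cross = 2.5·20 − 3·24 = -22.0000; (r_i+r_j)·cross = 5.5·-22.0000 = -121.0000
edge 1: (3,20)→(13,2)  cross = 3·2 − 13·20 = -254.0000; (r_i+r_j)·cross = 16·-254.0000 = -4064.0000
edge 2: (13,2)→(19.5,31.5)  cross = 13·31.5 − 19.5·2 = 370.5000; (r_i+r_j)·cross = 32.5·370.5000 = 12041.2500
edge 3: (19.5,31.5)→(11,33.5)  cross = 19.5·33.5 − 11·31.5 = 306.7500; (r_i+r_j)·cross = 30.5·306.7500 = 9355.8750
edge 4: (11,33.5)→(2.5,24)  cross = 11·24 − 2.5·33.5 = 180.2500; (r_i+r_j)·cross = 13.5·180.2500 = 2433.3750
Σcross = 581.5000 → A = |Σcross|/2 = 290.7500 mm²
Σ(r_i+r_j)·cross = 19645.5000 → first moment M = |Σ|/6 = 3274.2500
R_c = M/A = 3274.2500/290.7500 = 11.2614 mm
θ = 78° = 1.361357 rad
V = θ·R_c·A = 1.361357·11.2614·290.7500 = 4457.423 mm³

Volume = 4457.423 mm³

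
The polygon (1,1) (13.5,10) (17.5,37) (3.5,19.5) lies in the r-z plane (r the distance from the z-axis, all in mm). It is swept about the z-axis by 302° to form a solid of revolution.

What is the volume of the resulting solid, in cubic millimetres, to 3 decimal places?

Profile (r,z), 4 vertices: (1,1) (13.5,10) (17.5,37) (3.5,19.5)
edge 0: (1,1)→(13.5,10)  cross = 1·10 − 13.5·1 = -3.5000; (r_i+r_j)·cross = 14.5·-3.5000 = -50.7500
edge 1: (13.5,10)→(17.5,37)  cross = 13.5·37 − 17.5·10 = 324.5000; (r_i+r_j)·cross = 31·324.5000 = 10059.5000
edge 2: (17.5,37)→(3.5,19.5)  cross = 17.5·19.5 − 3.5·37 = 211.7500; (r_i+r_j)·cross = 21·211.7500 = 4446.7500
edge 3: (3.5,19.5)→(1,1)  cross = 3.5·1 − 1·19.5 = -16.0000; (r_i+r_j)·cross = 4.5·-16.0000 = -72.0000
Σcross = 516.7500 → A = |Σcross|/2 = 258.3750 mm²
Σ(r_i+r_j)·cross = 14383.5000 → first moment M = |Σ|/6 = 2397.2500
R_c = M/A = 2397.2500/258.3750 = 9.2782 mm
θ = 302° = 5.270894 rad
V = θ·R_c·A = 5.270894·9.2782·258.3750 = 12635.651 mm³

Volume = 12635.651 mm³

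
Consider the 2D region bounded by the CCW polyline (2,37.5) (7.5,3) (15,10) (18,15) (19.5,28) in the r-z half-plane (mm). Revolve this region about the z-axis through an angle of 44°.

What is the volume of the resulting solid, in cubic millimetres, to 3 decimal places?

Profile (r,z), 5 vertices: (2,37.5) (7.5,3) (15,10) (18,15) (19.5,28)
edge 0: (2,37.5)→(7.5,3)  cross = 2·3 − 7.5·37.5 = -275.2500; (r_i+r_j)·cross = 9.5·-275.2500 = -2614.8750
edge 1: (7.5,3)→(15,10)  cross = 7.5·10 − 15·3 = 30.0000; (r_i+r_j)·cross = 22.5·30.0000 = 675.0000
edge 2: (15,10)→(18,15)  cross = 15·15 − 18·10 = 45.0000; (r_i+r_j)·cross = 33·45.0000 = 1485.0000
edge 3: (18,15)→(19.5,28)  cross = 18·28 − 19.5·15 = 211.5000; (r_i+r_j)·cross = 37.5·211.5000 = 7931.2500
edge 4: (19.5,28)→(2,37.5)  cross = 19.5·37.5 − 2·28 = 675.2500; (r_i+r_j)·cross = 21.5·675.2500 = 14517.8750
Σcross = 686.5000 → A = |Σcross|/2 = 343.2500 mm²
Σ(r_i+r_j)·cross = 21994.2500 → first moment M = |Σ|/6 = 3665.7083
R_c = M/A = 3665.7083/343.2500 = 10.6794 mm
θ = 44° = 0.767945 rad
V = θ·R_c·A = 0.767945·10.6794·343.2500 = 2815.062 mm³

Volume = 2815.062 mm³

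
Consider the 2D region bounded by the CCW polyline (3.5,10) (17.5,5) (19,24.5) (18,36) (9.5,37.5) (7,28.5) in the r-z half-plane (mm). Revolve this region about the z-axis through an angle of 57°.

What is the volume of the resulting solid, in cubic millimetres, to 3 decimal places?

Profile (r,z), 6 vertices: (3.5,10) (17.5,5) (19,24.5) (18,36) (9.5,37.5) (7,28.5)
edge 0: (3.5,10)→(17.5,5)  cross = 3.5·5 − 17.5·10 = -157.5000; (r_i+r_j)·cross = 21·-157.5000 = -3307.5000
edge 1: (17.5,5)→(19,24.5)  cross = 17.5·24.5 − 19·5 = 333.7500; (r_i+r_j)·cross = 36.5·333.7500 = 12181.8750
edge 2: (19,24.5)→(18,36)  cross = 19·36 − 18·24.5 = 243.0000; (r_i+r_j)·cross = 37·243.0000 = 8991.0000
edge 3: (18,36)→(9.5,37.5)  cross = 18·37.5 − 9.5·36 = 333.0000; (r_i+r_j)·cross = 27.5·333.0000 = 9157.5000
edge 4: (9.5,37.5)→(7,28.5)  cross = 9.5·28.5 − 7·37.5 = 8.2500; (r_i+r_j)·cross = 16.5·8.2500 = 136.1250
edge 5: (7,28.5)→(3.5,10)  cross = 7·10 − 3.5·28.5 = -29.7500; (r_i+r_j)·cross = 10.5·-29.7500 = -312.3750
Σcross = 730.7500 → A = |Σcross|/2 = 365.3750 mm²
Σ(r_i+r_j)·cross = 26846.6250 → first moment M = |Σ|/6 = 4474.4375
R_c = M/A = 4474.4375/365.3750 = 12.2462 mm
θ = 57° = 0.994838 rad
V = θ·R_c·A = 0.994838·12.2462·365.3750 = 4451.339 mm³

Volume = 4451.339 mm³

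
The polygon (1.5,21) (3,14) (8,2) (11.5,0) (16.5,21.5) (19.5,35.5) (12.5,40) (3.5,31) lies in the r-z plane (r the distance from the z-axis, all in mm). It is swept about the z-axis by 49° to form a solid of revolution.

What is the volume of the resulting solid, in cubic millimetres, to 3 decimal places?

Profile (r,z), 8 vertices: (1.5,21) (3,14) (8,2) (11.5,0) (16.5,21.5) (19.5,35.5) (12.5,40) (3.5,31)
edge 0: (1.5,21)→(3,14)  cross = 1.5·14 − 3·21 = -42.0000; (r_i+r_j)·cross = 4.5·-42.0000 = -189.0000
edge 1: (3,14)→(8,2)  cross = 3·2 − 8·14 = -106.0000; (r_i+r_j)·cross = 11·-106.0000 = -1166.0000
edge 2: (8,2)→(11.5,0)  cross = 8·0 − 11.5·2 = -23.0000; (r_i+r_j)·cross = 19.5·-23.0000 = -448.5000
edge 3: (11.5,0)→(16.5,21.5)  cross = 11.5·21.5 − 16.5·0 = 247.2500; (r_i+r_j)·cross = 28·247.2500 = 6923.0000
edge 4: (16.5,21.5)→(19.5,35.5)  cross = 16.5·35.5 − 19.5·21.5 = 166.5000; (r_i+r_j)·cross = 36·166.5000 = 5994.0000
edge 5: (19.5,35.5)→(12.5,40)  cross = 19.5·40 − 12.5·35.5 = 336.2500; (r_i+r_j)·cross = 32·336.2500 = 10760.0000
edge 6: (12.5,40)→(3.5,31)  cross = 12.5·31 − 3.5·40 = 247.5000; (r_i+r_j)·cross = 16·247.5000 = 3960.0000
edge 7: (3.5,31)→(1.5,21)  cross = 3.5·21 − 1.5·31 = 27.0000; (r_i+r_j)·cross = 5·27.0000 = 135.0000
Σcross = 853.5000 → A = |Σcross|/2 = 426.7500 mm²
Σ(r_i+r_j)·cross = 25968.5000 → first moment M = |Σ|/6 = 4328.0833
R_c = M/A = 4328.0833/426.7500 = 10.1420 mm
θ = 49° = 0.855211 rad
V = θ·R_c·A = 0.855211·10.1420·426.7500 = 3701.426 mm³

Volume = 3701.426 mm³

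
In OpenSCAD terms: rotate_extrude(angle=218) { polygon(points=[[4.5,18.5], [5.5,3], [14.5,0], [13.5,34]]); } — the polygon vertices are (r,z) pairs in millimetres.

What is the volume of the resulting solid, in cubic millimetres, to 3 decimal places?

Profile (r,z), 4 vertices: (4.5,18.5) (5.5,3) (14.5,0) (13.5,34)
edge 0: (4.5,18.5)→(5.5,3)  cross = 4.5·3 − 5.5·18.5 = -88.2500; (r_i+r_j)·cross = 10·-88.2500 = -882.5000
edge 1: (5.5,3)→(14.5,0)  cross = 5.5·0 − 14.5·3 = -43.5000; (r_i+r_j)·cross = 20·-43.5000 = -870.0000
edge 2: (14.5,0)→(13.5,34)  cross = 14.5·34 − 13.5·0 = 493.0000; (r_i+r_j)·cross = 28·493.0000 = 13804.0000
edge 3: (13.5,34)→(4.5,18.5)  cross = 13.5·18.5 − 4.5·34 = 96.7500; (r_i+r_j)·cross = 18·96.7500 = 1741.5000
Σcross = 458.0000 → A = |Σcross|/2 = 229.0000 mm²
Σ(r_i+r_j)·cross = 13793.0000 → first moment M = |Σ|/6 = 2298.8333
R_c = M/A = 2298.8333/229.0000 = 10.0386 mm
θ = 218° = 3.804818 rad
V = θ·R_c·A = 3.804818·10.0386·229.0000 = 8746.642 mm³

Volume = 8746.642 mm³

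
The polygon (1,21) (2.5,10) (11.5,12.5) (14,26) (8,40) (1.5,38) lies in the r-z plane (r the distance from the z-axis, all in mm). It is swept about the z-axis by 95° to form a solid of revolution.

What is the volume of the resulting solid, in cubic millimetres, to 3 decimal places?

Volume = 3284.761 mm³

Profile (r,z), 6 vertices: (1,21) (2.5,10) (11.5,12.5) (14,26) (8,40) (1.5,38)
edge 0: (1,21)→(2.5,10)  cross = 1·10 − 2.5·21 = -42.5000; (r_i+r_j)·cross = 3.5·-42.5000 = -148.7500
edge 1: (2.5,10)→(11.5,12.5)  cross = 2.5·12.5 − 11.5·10 = -83.7500; (r_i+r_j)·cross = 14·-83.7500 = -1172.5000
edge 2: (11.5,12.5)→(14,26)  cross = 11.5·26 − 14·12.5 = 124.0000; (r_i+r_j)·cross = 25.5·124.0000 = 3162.0000
edge 3: (14,26)→(8,40)  cross = 14·40 − 8·26 = 352.0000; (r_i+r_j)·cross = 22·352.0000 = 7744.0000
edge 4: (8,40)→(1.5,38)  cross = 8·38 − 1.5·40 = 244.0000; (r_i+r_j)·cross = 9.5·244.0000 = 2318.0000
edge 5: (1.5,38)→(1,21)  cross = 1.5·21 − 1·38 = -6.5000; (r_i+r_j)·cross = 2.5·-6.5000 = -16.2500
Σcross = 587.2500 → A = |Σcross|/2 = 293.6250 mm²
Σ(r_i+r_j)·cross = 11886.5000 → first moment M = |Σ|/6 = 1981.0833
R_c = M/A = 1981.0833/293.6250 = 6.7470 mm
θ = 95° = 1.658063 rad
V = θ·R_c·A = 1.658063·6.7470·293.6250 = 3284.761 mm³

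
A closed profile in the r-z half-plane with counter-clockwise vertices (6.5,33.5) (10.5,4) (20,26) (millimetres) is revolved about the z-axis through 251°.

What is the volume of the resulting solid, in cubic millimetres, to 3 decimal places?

Profile (r,z), 3 vertices: (6.5,33.5) (10.5,4) (20,26)
edge 0: (6.5,33.5)→(10.5,4)  cross = 6.5·4 − 10.5·33.5 = -325.7500; (r_i+r_j)·cross = 17·-325.7500 = -5537.7500
edge 1: (10.5,4)→(20,26)  cross = 10.5·26 − 20·4 = 193.0000; (r_i+r_j)·cross = 30.5·193.0000 = 5886.5000
edge 2: (20,26)→(6.5,33.5)  cross = 20·33.5 − 6.5·26 = 501.0000; (r_i+r_j)·cross = 26.5·501.0000 = 13276.5000
Σcross = 368.2500 → A = |Σcross|/2 = 184.1250 mm²
Σ(r_i+r_j)·cross = 13625.2500 → first moment M = |Σ|/6 = 2270.8750
R_c = M/A = 2270.8750/184.1250 = 12.3333 mm
θ = 251° = 4.380776 rad
V = θ·R_c·A = 4.380776·12.3333·184.1250 = 9948.196 mm³

Volume = 9948.196 mm³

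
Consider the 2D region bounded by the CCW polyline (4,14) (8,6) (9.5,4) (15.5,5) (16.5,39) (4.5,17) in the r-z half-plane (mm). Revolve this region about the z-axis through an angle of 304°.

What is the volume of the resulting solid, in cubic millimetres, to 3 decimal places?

Profile (r,z), 6 vertices: (4,14) (8,6) (9.5,4) (15.5,5) (16.5,39) (4.5,17)
edge 0: (4,14)→(8,6)  cross = 4·6 − 8·14 = -88.0000; (r_i+r_j)·cross = 12·-88.0000 = -1056.0000
edge 1: (8,6)→(9.5,4)  cross = 8·4 − 9.5·6 = -25.0000; (r_i+r_j)·cross = 17.5·-25.0000 = -437.5000
edge 2: (9.5,4)→(15.5,5)  cross = 9.5·5 − 15.5·4 = -14.5000; (r_i+r_j)·cross = 25·-14.5000 = -362.5000
edge 3: (15.5,5)→(16.5,39)  cross = 15.5·39 − 16.5·5 = 522.0000; (r_i+r_j)·cross = 32·522.0000 = 16704.0000
edge 4: (16.5,39)→(4.5,17)  cross = 16.5·17 − 4.5·39 = 105.0000; (r_i+r_j)·cross = 21·105.0000 = 2205.0000
edge 5: (4.5,17)→(4,14)  cross = 4.5·14 − 4·17 = -5.0000; (r_i+r_j)·cross = 8.5·-5.0000 = -42.5000
Σcross = 494.5000 → A = |Σcross|/2 = 247.2500 mm²
Σ(r_i+r_j)·cross = 17010.5000 → first moment M = |Σ|/6 = 2835.0833
R_c = M/A = 2835.0833/247.2500 = 11.4665 mm
θ = 304° = 5.305801 rad
V = θ·R_c·A = 5.305801·11.4665·247.2500 = 15042.388 mm³

Volume = 15042.388 mm³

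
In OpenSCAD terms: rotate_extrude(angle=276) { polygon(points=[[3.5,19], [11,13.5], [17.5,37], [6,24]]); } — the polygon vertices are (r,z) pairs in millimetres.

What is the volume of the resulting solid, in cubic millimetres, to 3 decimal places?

Profile (r,z), 4 vertices: (3.5,19) (11,13.5) (17.5,37) (6,24)
edge 0: (3.5,19)→(11,13.5)  cross = 3.5·13.5 − 11·19 = -161.7500; (r_i+r_j)·cross = 14.5·-161.7500 = -2345.3750
edge 1: (11,13.5)→(17.5,37)  cross = 11·37 − 17.5·13.5 = 170.7500; (r_i+r_j)·cross = 28.5·170.7500 = 4866.3750
edge 2: (17.5,37)→(6,24)  cross = 17.5·24 − 6·37 = 198.0000; (r_i+r_j)·cross = 23.5·198.0000 = 4653.0000
edge 3: (6,24)→(3.5,19)  cross = 6·19 − 3.5·24 = 30.0000; (r_i+r_j)·cross = 9.5·30.0000 = 285.0000
Σcross = 237.0000 → A = |Σcross|/2 = 118.5000 mm²
Σ(r_i+r_j)·cross = 7459.0000 → first moment M = |Σ|/6 = 1243.1667
R_c = M/A = 1243.1667/118.5000 = 10.4909 mm
θ = 276° = 4.817109 rad
V = θ·R_c·A = 4.817109·10.4909·118.5000 = 5988.469 mm³

Volume = 5988.469 mm³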